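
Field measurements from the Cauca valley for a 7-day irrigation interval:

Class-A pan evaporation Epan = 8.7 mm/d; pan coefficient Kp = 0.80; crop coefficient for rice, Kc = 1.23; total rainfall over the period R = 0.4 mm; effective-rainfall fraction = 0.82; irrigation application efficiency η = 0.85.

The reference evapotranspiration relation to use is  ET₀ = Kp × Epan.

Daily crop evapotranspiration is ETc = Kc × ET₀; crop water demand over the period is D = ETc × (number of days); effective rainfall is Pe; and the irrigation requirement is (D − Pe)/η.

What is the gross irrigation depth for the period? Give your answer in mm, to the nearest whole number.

ET₀ = 0.80 × 8.7 = 6.9600 mm/d
ETc = Kc × ET₀ = 1.23 × 6.9600 = 8.5608 mm/d
Crop demand D = ETc × 7 d = 8.5608 × 7 = 59.926 mm
Pe = 0.82 × 0.4 = 0.328 mm
D − Pe = 59.926 − 0.328 = 59.598 mm
Gross irrigation = 59.598 / 0.85 = 70.115 mm

70 mm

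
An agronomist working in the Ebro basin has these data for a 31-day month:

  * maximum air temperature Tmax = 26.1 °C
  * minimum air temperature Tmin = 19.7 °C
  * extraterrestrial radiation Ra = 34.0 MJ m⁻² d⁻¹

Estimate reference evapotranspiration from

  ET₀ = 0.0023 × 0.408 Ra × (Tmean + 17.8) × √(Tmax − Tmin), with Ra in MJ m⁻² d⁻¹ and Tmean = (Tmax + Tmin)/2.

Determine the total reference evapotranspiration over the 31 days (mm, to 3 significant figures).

102 mm

Tmean = (26.1 + 19.7)/2 = 22.90 °C
0.408 Ra = 0.408 × 34.0 = 13.8720 mm/d equivalent
ET₀ = 0.0023 × 13.8720 × (22.90 + 17.8) × √6.4 = 0.0023 × 13.8720 × 40.70 × 2.5298 = 3.2851 mm/d
Over 31 days: 3.2851 × 31 = 101.838 mm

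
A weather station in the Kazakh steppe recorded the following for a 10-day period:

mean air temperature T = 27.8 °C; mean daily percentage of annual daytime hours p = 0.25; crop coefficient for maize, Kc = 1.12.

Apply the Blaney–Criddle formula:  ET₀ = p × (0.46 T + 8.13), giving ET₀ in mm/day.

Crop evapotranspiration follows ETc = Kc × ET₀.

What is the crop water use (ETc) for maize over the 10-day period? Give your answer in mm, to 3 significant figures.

ET₀ = 0.25 × (0.46 × 27.8 + 8.13) = 0.25 × 20.918 = 5.2295 mm/d
ETc = Kc × ET₀ = 1.12 × 5.2295 = 5.8570 mm/d
Over 10 days: 5.8570 × 10 = 58.570 mm

58.6 mm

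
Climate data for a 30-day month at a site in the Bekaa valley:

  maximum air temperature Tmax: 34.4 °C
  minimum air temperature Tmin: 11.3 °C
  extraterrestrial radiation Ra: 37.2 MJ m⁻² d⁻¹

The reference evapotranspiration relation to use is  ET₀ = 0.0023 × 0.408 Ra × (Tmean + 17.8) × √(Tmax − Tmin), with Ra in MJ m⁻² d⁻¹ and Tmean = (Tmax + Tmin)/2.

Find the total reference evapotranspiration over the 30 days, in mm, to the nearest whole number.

Tmean = (34.4 + 11.3)/2 = 22.85 °C
0.408 Ra = 0.408 × 37.2 = 15.1776 mm/d equivalent
ET₀ = 0.0023 × 15.1776 × (22.85 + 17.8) × √23.1 = 0.0023 × 15.1776 × 40.65 × 4.8062 = 6.8201 mm/d
Over 30 days: 6.8201 × 30 = 204.603 mm

205 mm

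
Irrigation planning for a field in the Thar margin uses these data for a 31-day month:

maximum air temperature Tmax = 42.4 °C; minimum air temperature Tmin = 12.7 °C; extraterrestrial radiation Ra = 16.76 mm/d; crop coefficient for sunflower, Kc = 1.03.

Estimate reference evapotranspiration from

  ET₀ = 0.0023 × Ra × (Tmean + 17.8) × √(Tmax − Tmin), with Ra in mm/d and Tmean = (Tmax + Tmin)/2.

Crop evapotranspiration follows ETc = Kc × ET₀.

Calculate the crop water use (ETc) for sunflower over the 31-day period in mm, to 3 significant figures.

304 mm

Tmean = (42.4 + 12.7)/2 = 27.55 °C
ET₀ = 0.0023 × 16.76 × (27.55 + 17.8) × √29.7 = 0.0023 × 16.76 × 45.35 × 5.4498 = 9.5271 mm/d
ETc = Kc × ET₀ = 1.03 × 9.5271 = 9.8129 mm/d
Over 31 days: 9.8129 × 31 = 304.200 mm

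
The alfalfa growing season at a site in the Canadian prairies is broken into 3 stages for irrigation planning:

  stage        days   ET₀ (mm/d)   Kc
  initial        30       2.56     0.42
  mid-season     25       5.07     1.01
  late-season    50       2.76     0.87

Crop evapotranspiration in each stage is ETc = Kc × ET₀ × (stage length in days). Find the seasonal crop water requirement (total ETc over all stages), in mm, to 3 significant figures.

280 mm

initial: 0.42 × 2.56 × 30 = 32.26 mm
mid-season: 1.01 × 5.07 × 25 = 128.02 mm
late-season: 0.87 × 2.76 × 50 = 120.06 mm
Seasonal total = 280.34 mm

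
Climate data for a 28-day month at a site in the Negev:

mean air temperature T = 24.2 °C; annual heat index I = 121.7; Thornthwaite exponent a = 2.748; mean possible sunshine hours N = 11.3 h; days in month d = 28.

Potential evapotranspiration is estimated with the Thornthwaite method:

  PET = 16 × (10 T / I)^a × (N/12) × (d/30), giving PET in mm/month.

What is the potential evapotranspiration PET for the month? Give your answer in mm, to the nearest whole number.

10T/I = 10 × 24.2 / 121.7 = 1.9885
(10T/I)^a = 1.9885^2.748 = 6.6122
Uncorrected PET = 16 × 6.6122 = 105.795 mm
Correction = (N/12)(d/30) = (11.3/12)(28/30) = 0.8789
PET = 105.795 × 0.8789 = 92.983 mm/month

93 mm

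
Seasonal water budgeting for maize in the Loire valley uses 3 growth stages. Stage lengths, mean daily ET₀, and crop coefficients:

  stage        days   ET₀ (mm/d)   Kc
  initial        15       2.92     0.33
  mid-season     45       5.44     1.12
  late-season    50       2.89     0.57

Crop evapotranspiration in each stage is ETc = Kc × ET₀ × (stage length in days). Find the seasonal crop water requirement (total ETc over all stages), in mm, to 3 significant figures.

initial: 0.33 × 2.92 × 15 = 14.45 mm
mid-season: 1.12 × 5.44 × 45 = 274.18 mm
late-season: 0.57 × 2.89 × 50 = 82.37 mm
Seasonal total = 371.00 mm

371 mm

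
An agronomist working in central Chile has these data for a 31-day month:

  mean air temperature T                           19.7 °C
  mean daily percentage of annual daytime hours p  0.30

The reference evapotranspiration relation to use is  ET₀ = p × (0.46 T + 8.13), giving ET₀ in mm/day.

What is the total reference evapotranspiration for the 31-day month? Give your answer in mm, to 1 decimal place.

159.9 mm

ET₀ = 0.30 × (0.46 × 19.7 + 8.13) = 0.30 × 17.192 = 5.1576 mm/d
Monthly total = 5.1576 × 31 = 159.886 mm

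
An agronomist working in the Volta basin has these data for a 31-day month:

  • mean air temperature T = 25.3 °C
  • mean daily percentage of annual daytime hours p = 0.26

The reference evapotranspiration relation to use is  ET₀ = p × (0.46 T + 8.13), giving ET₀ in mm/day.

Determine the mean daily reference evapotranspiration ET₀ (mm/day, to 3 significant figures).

5.14 mm/day

ET₀ = 0.26 × (0.46 × 25.3 + 8.13) = 0.26 × 19.768 = 5.1397 mm/d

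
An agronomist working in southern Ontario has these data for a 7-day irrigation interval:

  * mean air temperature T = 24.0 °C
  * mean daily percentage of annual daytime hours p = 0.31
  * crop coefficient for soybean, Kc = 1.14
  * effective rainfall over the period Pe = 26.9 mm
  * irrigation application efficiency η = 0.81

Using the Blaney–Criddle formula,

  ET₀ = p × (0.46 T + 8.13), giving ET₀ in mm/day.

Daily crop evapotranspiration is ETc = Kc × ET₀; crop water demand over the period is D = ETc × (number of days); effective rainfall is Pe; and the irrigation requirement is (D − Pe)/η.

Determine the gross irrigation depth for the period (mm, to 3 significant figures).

25.3 mm

ET₀ = 0.31 × (0.46 × 24.0 + 8.13) = 0.31 × 19.170 = 5.9427 mm/d
ETc = Kc × ET₀ = 1.14 × 5.9427 = 6.7747 mm/d
Crop demand D = ETc × 7 d = 6.7747 × 7 = 47.423 mm
D − Pe = 47.423 − 26.9 = 20.523 mm
Gross irrigation = 20.523 / 0.81 = 25.337 mm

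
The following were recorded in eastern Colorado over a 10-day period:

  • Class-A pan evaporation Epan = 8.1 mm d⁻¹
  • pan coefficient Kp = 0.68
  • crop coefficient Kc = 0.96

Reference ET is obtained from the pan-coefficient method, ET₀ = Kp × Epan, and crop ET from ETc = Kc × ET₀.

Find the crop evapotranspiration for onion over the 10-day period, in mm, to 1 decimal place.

ET₀ = 0.68 × 8.1 = 5.5080 mm/d
ETc = Kc × ET₀ = 0.96 × 5.5080 = 5.2877 mm/d
Over 10 days: 5.2877 × 10 = 52.877 mm

52.9 mm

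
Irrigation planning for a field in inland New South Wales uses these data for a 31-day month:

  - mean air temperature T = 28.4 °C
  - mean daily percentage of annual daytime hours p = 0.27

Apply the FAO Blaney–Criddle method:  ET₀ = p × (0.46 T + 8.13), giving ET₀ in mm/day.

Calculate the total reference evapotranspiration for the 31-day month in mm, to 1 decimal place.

177.4 mm

ET₀ = 0.27 × (0.46 × 28.4 + 8.13) = 0.27 × 21.194 = 5.7224 mm/d
Monthly total = 5.7224 × 31 = 177.394 mm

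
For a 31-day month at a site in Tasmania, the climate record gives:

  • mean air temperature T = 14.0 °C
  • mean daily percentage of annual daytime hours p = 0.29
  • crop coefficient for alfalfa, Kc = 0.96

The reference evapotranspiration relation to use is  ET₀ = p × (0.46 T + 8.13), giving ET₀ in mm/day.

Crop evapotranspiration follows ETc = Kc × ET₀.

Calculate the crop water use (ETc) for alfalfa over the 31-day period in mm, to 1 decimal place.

125.7 mm

ET₀ = 0.29 × (0.46 × 14.0 + 8.13) = 0.29 × 14.570 = 4.2253 mm/d
ETc = Kc × ET₀ = 0.96 × 4.2253 = 4.0563 mm/d
Over 31 days: 4.0563 × 31 = 125.745 mm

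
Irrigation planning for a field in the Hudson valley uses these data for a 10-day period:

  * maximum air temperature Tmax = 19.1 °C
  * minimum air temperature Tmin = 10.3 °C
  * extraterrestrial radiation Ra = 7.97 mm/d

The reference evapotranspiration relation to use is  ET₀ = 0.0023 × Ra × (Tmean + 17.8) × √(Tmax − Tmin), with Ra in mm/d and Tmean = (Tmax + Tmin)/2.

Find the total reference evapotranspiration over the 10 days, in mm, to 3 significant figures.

Tmean = (19.1 + 10.3)/2 = 14.70 °C
ET₀ = 0.0023 × 7.97 × (14.70 + 17.8) × √8.8 = 0.0023 × 7.97 × 32.50 × 2.9665 = 1.7673 mm/d
Over 10 days: 1.7673 × 10 = 17.673 mm

17.7 mm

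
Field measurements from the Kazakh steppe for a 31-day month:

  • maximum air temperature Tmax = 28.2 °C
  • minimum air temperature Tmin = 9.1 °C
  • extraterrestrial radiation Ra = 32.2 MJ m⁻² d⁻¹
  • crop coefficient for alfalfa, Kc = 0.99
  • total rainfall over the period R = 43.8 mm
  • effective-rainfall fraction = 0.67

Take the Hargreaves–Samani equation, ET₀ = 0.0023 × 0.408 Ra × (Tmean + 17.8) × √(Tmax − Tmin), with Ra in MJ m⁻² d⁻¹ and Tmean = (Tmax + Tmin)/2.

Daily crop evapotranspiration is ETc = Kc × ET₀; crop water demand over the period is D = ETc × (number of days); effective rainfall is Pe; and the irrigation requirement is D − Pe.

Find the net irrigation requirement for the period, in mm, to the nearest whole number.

118 mm

Tmean = (28.2 + 9.1)/2 = 18.65 °C
0.408 Ra = 0.408 × 32.2 = 13.1376 mm/d equivalent
ET₀ = 0.0023 × 13.1376 × (18.65 + 17.8) × √19.1 = 0.0023 × 13.1376 × 36.45 × 4.3704 = 4.8135 mm/d
ETc = Kc × ET₀ = 0.99 × 4.8135 = 4.7654 mm/d
Crop demand D = ETc × 31 d = 4.7654 × 31 = 147.727 mm
Pe = 0.67 × 43.8 = 29.346 mm
D − Pe = 147.727 − 29.346 = 118.381 mm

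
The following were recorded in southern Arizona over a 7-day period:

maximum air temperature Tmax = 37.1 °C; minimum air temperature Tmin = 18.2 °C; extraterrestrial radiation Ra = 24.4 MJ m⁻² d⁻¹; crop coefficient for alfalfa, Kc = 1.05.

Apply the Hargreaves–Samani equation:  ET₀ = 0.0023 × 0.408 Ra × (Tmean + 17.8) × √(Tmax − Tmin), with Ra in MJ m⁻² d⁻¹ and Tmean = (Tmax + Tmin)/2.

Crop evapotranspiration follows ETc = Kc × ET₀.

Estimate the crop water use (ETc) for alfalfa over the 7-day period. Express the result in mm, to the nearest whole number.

33 mm

Tmean = (37.1 + 18.2)/2 = 27.65 °C
0.408 Ra = 0.408 × 24.4 = 9.9552 mm/d equivalent
ET₀ = 0.0023 × 9.9552 × (27.65 + 17.8) × √18.9 = 0.0023 × 9.9552 × 45.45 × 4.3474 = 4.5242 mm/d
ETc = Kc × ET₀ = 1.05 × 4.5242 = 4.7504 mm/d
Over 7 days: 4.7504 × 7 = 33.253 mm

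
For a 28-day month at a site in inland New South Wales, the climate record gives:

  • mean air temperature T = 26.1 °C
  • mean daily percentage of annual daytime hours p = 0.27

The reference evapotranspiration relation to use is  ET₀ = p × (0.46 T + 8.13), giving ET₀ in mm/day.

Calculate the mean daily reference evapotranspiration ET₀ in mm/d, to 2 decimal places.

ET₀ = 0.27 × (0.46 × 26.1 + 8.13) = 0.27 × 20.136 = 5.4367 mm/d

5.44 mm/d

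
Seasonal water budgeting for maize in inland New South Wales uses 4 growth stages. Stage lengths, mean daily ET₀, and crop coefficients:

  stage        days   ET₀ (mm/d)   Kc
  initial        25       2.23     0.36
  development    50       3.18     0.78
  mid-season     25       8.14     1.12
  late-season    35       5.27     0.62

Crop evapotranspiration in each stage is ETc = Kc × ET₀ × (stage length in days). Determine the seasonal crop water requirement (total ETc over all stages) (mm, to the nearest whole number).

initial: 0.36 × 2.23 × 25 = 20.07 mm
development: 0.78 × 3.18 × 50 = 124.02 mm
mid-season: 1.12 × 8.14 × 25 = 227.92 mm
late-season: 0.62 × 5.27 × 35 = 114.36 mm
Seasonal total = 486.37 mm

486 mm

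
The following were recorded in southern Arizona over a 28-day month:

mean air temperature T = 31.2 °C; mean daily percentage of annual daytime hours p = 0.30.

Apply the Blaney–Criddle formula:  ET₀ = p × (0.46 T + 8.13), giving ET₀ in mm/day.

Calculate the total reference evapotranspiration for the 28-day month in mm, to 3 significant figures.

189 mm

ET₀ = 0.30 × (0.46 × 31.2 + 8.13) = 0.30 × 22.482 = 6.7446 mm/d
Monthly total = 6.7446 × 28 = 188.849 mm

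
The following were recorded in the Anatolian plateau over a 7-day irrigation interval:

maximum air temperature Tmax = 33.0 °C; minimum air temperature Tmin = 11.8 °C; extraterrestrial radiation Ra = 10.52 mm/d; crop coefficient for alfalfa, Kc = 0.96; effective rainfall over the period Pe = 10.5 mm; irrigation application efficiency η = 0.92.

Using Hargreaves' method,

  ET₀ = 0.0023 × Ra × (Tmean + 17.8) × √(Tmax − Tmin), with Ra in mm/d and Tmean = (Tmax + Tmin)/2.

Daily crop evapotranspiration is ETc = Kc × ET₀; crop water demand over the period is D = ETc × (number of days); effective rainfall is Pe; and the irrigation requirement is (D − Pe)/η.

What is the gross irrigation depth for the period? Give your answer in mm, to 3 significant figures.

Tmean = (33.0 + 11.8)/2 = 22.40 °C
ET₀ = 0.0023 × 10.52 × (22.40 + 17.8) × √21.2 = 0.0023 × 10.52 × 40.20 × 4.6043 = 4.4785 mm/d
ETc = Kc × ET₀ = 0.96 × 4.4785 = 4.2994 mm/d
Crop demand D = ETc × 7 d = 4.2994 × 7 = 30.096 mm
D − Pe = 30.096 − 10.5 = 19.596 mm
Gross irrigation = 19.596 / 0.92 = 21.300 mm

21.3 mm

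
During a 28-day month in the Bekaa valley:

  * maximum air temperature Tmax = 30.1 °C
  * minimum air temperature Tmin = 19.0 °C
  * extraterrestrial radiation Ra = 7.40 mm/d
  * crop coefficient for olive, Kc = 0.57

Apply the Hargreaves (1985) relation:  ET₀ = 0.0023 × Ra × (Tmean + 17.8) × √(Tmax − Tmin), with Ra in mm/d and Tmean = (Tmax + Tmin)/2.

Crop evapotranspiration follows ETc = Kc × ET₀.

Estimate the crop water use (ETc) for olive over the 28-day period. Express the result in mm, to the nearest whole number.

38 mm

Tmean = (30.1 + 19.0)/2 = 24.55 °C
ET₀ = 0.0023 × 7.40 × (24.55 + 17.8) × √11.1 = 0.0023 × 7.40 × 42.35 × 3.3317 = 2.4015 mm/d
ETc = Kc × ET₀ = 0.57 × 2.4015 = 1.3689 mm/d
Over 28 days: 1.3689 × 28 = 38.329 mm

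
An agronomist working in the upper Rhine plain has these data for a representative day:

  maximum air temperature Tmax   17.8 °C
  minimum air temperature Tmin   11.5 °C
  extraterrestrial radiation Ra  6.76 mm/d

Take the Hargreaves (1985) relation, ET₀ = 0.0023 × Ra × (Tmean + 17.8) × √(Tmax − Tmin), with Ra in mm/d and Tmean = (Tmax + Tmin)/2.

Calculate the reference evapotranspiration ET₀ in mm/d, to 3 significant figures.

1.27 mm/d

Tmean = (17.8 + 11.5)/2 = 14.65 °C
ET₀ = 0.0023 × 6.76 × (14.65 + 17.8) × √6.3 = 0.0023 × 6.76 × 32.45 × 2.5100 = 1.2664 mm/d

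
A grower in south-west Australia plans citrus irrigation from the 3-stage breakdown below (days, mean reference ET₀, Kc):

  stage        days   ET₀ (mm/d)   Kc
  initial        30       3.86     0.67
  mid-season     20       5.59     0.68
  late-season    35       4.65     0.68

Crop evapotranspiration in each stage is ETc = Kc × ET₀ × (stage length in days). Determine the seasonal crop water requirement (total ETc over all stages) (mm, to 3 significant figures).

initial: 0.67 × 3.86 × 30 = 77.59 mm
mid-season: 0.68 × 5.59 × 20 = 76.02 mm
late-season: 0.68 × 4.65 × 35 = 110.67 mm
Seasonal total = 264.28 mm

264 mm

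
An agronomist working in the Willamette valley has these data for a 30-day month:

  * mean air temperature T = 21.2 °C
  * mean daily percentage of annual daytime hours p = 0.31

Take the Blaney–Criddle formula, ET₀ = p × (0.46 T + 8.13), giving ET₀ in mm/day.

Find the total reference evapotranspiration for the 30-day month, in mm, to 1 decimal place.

ET₀ = 0.31 × (0.46 × 21.2 + 8.13) = 0.31 × 17.882 = 5.5434 mm/d
Monthly total = 5.5434 × 30 = 166.302 mm

166.3 mm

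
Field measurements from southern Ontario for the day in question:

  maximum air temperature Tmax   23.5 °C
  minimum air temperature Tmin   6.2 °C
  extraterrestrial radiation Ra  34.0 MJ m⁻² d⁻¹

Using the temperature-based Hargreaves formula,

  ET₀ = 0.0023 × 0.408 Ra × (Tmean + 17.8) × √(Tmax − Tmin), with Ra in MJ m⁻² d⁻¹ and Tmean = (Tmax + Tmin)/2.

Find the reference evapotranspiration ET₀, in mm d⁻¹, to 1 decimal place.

Tmean = (23.5 + 6.2)/2 = 14.85 °C
0.408 Ra = 0.408 × 34.0 = 13.8720 mm/d equivalent
ET₀ = 0.0023 × 13.8720 × (14.85 + 17.8) × √17.3 = 0.0023 × 13.8720 × 32.65 × 4.1593 = 4.3328 mm/d

4.3 mm d⁻¹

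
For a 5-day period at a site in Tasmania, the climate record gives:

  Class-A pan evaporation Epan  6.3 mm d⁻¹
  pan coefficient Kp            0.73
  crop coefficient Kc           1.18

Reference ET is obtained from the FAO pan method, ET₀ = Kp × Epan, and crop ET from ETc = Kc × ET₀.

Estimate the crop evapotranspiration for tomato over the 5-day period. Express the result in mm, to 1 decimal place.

27.1 mm

ET₀ = 0.73 × 6.3 = 4.5990 mm/d
ETc = Kc × ET₀ = 1.18 × 4.5990 = 5.4268 mm/d
Over 5 days: 5.4268 × 5 = 27.134 mm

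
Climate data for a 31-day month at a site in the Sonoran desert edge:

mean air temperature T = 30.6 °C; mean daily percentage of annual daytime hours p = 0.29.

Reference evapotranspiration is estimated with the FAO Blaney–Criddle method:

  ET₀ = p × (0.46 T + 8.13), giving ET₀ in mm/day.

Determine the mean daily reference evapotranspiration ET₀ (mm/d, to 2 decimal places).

ET₀ = 0.29 × (0.46 × 30.6 + 8.13) = 0.29 × 22.206 = 6.4397 mm/d

6.44 mm/d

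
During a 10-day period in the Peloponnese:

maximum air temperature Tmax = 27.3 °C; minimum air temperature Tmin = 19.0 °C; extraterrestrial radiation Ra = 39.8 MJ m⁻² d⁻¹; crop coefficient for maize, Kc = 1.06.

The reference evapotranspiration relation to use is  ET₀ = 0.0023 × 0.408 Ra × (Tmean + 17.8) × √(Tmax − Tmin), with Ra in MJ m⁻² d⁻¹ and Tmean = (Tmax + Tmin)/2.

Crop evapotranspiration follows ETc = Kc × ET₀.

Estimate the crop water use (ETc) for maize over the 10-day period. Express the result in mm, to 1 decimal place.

Tmean = (27.3 + 19.0)/2 = 23.15 °C
0.408 Ra = 0.408 × 39.8 = 16.2384 mm/d equivalent
ET₀ = 0.0023 × 16.2384 × (23.15 + 17.8) × √8.3 = 0.0023 × 16.2384 × 40.95 × 2.8810 = 4.4062 mm/d
ETc = Kc × ET₀ = 1.06 × 4.4062 = 4.6706 mm/d
Over 10 days: 4.6706 × 10 = 46.706 mm

46.7 mm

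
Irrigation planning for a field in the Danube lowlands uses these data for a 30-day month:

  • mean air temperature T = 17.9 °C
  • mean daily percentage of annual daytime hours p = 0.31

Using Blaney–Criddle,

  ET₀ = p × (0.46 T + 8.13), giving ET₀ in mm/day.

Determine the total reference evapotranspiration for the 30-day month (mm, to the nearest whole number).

ET₀ = 0.31 × (0.46 × 17.9 + 8.13) = 0.31 × 16.364 = 5.0728 mm/d
Monthly total = 5.0728 × 30 = 152.184 mm

152 mm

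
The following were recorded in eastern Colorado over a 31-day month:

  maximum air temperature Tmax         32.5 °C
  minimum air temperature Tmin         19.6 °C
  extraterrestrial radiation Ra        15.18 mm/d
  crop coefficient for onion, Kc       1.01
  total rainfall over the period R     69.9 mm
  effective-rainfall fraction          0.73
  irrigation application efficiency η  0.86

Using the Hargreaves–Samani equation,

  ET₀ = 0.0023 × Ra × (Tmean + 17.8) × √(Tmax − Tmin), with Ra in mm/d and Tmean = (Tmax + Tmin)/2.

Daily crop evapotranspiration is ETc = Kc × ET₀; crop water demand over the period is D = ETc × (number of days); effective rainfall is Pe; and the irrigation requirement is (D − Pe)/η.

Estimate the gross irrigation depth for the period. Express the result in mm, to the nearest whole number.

141 mm

Tmean = (32.5 + 19.6)/2 = 26.05 °C
ET₀ = 0.0023 × 15.18 × (26.05 + 17.8) × √12.9 = 0.0023 × 15.18 × 43.85 × 3.5917 = 5.4988 mm/d
ETc = Kc × ET₀ = 1.01 × 5.4988 = 5.5538 mm/d
Crop demand D = ETc × 31 d = 5.5538 × 31 = 172.168 mm
Pe = 0.73 × 69.9 = 51.027 mm
D − Pe = 172.168 − 51.027 = 121.141 mm
Gross irrigation = 121.141 / 0.86 = 140.862 mm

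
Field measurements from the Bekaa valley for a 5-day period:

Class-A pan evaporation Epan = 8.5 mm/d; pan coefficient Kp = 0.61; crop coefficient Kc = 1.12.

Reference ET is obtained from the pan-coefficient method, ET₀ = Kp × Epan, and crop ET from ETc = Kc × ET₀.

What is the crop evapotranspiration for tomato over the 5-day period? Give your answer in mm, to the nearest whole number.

29 mm

ET₀ = 0.61 × 8.5 = 5.1850 mm/d
ETc = Kc × ET₀ = 1.12 × 5.1850 = 5.8072 mm/d
Over 5 days: 5.8072 × 5 = 29.036 mm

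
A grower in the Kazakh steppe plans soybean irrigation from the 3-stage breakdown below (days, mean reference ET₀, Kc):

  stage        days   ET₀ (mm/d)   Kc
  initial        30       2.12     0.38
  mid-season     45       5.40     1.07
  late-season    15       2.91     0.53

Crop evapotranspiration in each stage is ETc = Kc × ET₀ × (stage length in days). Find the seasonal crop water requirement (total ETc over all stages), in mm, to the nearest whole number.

initial: 0.38 × 2.12 × 30 = 24.17 mm
mid-season: 1.07 × 5.40 × 45 = 260.01 mm
late-season: 0.53 × 2.91 × 15 = 23.13 mm
Seasonal total = 307.31 mm

307 mm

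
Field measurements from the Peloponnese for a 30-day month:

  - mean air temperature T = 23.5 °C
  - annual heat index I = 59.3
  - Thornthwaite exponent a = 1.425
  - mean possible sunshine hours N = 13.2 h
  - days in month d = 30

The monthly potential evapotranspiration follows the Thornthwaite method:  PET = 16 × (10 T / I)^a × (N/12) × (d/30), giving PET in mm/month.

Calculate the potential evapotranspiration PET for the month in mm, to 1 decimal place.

125.2 mm

10T/I = 10 × 23.5 / 59.3 = 3.9629
(10T/I)^a = 3.9629^1.425 = 7.1149
Uncorrected PET = 16 × 7.1149 = 113.838 mm
Correction = (N/12)(d/30) = (13.2/12)(30/30) = 1.1000
PET = 113.838 × 1.1000 = 125.222 mm/month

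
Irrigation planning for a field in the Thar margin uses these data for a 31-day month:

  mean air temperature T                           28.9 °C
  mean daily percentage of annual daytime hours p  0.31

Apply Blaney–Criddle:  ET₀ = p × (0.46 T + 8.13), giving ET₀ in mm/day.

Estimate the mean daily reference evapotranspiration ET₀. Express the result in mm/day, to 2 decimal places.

ET₀ = 0.31 × (0.46 × 28.9 + 8.13) = 0.31 × 21.424 = 6.6414 mm/d

6.64 mm/day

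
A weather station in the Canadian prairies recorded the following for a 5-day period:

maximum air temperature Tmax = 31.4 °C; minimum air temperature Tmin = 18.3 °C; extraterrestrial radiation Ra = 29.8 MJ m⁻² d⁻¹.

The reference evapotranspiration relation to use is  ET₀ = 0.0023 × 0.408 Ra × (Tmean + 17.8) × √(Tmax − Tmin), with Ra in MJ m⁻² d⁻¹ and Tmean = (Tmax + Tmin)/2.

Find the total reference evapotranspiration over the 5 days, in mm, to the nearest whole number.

Tmean = (31.4 + 18.3)/2 = 24.85 °C
0.408 Ra = 0.408 × 29.8 = 12.1584 mm/d equivalent
ET₀ = 0.0023 × 12.1584 × (24.85 + 17.8) × √13.1 = 0.0023 × 12.1584 × 42.65 × 3.6194 = 4.3168 mm/d
Over 5 days: 4.3168 × 5 = 21.584 mm

22 mm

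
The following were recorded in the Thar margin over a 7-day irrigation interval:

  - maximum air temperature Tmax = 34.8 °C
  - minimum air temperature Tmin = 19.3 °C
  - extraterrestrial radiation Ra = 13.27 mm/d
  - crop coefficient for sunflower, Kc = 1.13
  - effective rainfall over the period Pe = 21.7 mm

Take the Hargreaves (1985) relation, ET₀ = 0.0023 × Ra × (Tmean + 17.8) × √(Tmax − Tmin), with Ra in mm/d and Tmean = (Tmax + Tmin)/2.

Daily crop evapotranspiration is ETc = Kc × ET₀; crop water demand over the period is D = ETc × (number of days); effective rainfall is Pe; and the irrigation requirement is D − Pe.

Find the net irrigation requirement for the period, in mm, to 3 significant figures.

Tmean = (34.8 + 19.3)/2 = 27.05 °C
ET₀ = 0.0023 × 13.27 × (27.05 + 17.8) × √15.5 = 0.0023 × 13.27 × 44.85 × 3.9370 = 5.3892 mm/d
ETc = Kc × ET₀ = 1.13 × 5.3892 = 6.0898 mm/d
Crop demand D = ETc × 7 d = 6.0898 × 7 = 42.629 mm
D − Pe = 42.629 − 21.7 = 20.929 mm

20.9 mm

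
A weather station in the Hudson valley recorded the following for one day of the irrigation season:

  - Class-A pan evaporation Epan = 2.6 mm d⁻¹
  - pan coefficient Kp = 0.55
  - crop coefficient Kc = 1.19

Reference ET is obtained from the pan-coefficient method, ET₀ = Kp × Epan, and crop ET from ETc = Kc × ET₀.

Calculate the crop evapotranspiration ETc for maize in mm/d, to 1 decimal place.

ET₀ = 0.55 × 2.6 = 1.4300 mm/d
ETc = Kc × ET₀ = 1.19 × 1.4300 = 1.7017 mm/d

1.7 mm/d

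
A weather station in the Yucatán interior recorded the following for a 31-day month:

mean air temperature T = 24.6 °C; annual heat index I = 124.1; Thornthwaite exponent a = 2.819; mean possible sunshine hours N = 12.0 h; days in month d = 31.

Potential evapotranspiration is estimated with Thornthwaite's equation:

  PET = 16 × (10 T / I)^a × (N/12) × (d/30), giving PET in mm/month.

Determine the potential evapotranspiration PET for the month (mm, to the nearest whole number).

114 mm

10T/I = 10 × 24.6 / 124.1 = 1.9823
(10T/I)^a = 1.9823^2.819 = 6.8821
Uncorrected PET = 16 × 6.8821 = 110.114 mm
Correction = (N/12)(d/30) = (12.0/12)(31/30) = 1.0333
PET = 110.114 × 1.0333 = 113.781 mm/month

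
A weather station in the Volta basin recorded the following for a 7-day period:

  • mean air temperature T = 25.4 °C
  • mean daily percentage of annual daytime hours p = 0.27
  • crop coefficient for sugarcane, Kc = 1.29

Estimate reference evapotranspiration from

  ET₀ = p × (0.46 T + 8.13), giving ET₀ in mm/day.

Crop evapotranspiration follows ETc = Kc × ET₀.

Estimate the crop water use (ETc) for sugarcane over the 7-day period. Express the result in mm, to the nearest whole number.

ET₀ = 0.27 × (0.46 × 25.4 + 8.13) = 0.27 × 19.814 = 5.3498 mm/d
ETc = Kc × ET₀ = 1.29 × 5.3498 = 6.9012 mm/d
Over 7 days: 6.9012 × 7 = 48.308 mm

48 mm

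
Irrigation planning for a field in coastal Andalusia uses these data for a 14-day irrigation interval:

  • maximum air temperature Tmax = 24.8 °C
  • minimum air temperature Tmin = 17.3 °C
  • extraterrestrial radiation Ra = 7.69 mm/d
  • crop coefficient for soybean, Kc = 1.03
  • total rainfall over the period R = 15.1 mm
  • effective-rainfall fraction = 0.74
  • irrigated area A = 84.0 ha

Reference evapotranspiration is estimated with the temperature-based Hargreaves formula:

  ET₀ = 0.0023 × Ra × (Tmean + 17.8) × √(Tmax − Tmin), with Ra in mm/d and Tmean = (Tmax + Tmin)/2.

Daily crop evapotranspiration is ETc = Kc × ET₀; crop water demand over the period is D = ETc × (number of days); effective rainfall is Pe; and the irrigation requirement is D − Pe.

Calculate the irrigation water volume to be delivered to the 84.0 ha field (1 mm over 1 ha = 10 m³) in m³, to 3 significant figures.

Tmean = (24.8 + 17.3)/2 = 21.05 °C
ET₀ = 0.0023 × 7.69 × (21.05 + 17.8) × √7.5 = 0.0023 × 7.69 × 38.85 × 2.7386 = 1.8818 mm/d
ETc = Kc × ET₀ = 1.03 × 1.8818 = 1.9383 mm/d
Crop demand D = ETc × 14 d = 1.9383 × 14 = 27.136 mm
Pe = 0.74 × 15.1 = 11.174 mm
D − Pe = 27.136 − 11.174 = 15.962 mm
Volume = 15.962 mm × 84.0 ha × 10 = 13408.1 m³

13400 m³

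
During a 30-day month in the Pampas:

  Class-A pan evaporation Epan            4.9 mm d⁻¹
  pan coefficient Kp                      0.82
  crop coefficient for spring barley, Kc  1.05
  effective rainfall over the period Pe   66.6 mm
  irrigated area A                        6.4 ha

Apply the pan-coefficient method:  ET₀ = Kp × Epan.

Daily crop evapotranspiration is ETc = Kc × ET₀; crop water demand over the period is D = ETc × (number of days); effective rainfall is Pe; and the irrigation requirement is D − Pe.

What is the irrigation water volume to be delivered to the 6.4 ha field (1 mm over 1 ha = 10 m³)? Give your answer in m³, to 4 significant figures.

ET₀ = 0.82 × 4.9 = 4.0180 mm/d
ETc = Kc × ET₀ = 1.05 × 4.0180 = 4.2189 mm/d
Crop demand D = ETc × 30 d = 4.2189 × 30 = 126.567 mm
D − Pe = 126.567 − 66.6 = 59.967 mm
Volume = 59.967 mm × 6.4 ha × 10 = 3837.9 m³

3838 m³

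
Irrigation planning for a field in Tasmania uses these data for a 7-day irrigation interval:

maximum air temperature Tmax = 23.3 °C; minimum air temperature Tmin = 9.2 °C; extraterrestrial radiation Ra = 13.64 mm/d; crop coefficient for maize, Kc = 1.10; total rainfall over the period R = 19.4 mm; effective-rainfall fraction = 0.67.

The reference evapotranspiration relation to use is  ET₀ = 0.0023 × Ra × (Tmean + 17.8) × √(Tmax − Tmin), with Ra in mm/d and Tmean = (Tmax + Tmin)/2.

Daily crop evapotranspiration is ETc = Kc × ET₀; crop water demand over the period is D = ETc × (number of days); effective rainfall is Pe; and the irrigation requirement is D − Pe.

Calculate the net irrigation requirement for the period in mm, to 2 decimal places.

Tmean = (23.3 + 9.2)/2 = 16.25 °C
ET₀ = 0.0023 × 13.64 × (16.25 + 17.8) × √14.1 = 0.0023 × 13.64 × 34.05 × 3.7550 = 4.0112 mm/d
ETc = Kc × ET₀ = 1.10 × 4.0112 = 4.4123 mm/d
Crop demand D = ETc × 7 d = 4.4123 × 7 = 30.886 mm
Pe = 0.67 × 19.4 = 12.998 mm
D − Pe = 30.886 − 12.998 = 17.888 mm

17.89 mm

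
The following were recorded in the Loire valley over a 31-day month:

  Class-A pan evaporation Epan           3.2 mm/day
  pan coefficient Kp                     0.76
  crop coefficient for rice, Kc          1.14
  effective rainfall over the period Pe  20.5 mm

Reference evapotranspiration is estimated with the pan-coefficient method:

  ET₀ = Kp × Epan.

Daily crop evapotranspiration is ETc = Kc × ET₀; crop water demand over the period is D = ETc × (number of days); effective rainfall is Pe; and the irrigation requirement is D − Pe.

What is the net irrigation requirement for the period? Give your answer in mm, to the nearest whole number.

ET₀ = 0.76 × 3.2 = 2.4320 mm/d
ETc = Kc × ET₀ = 1.14 × 2.4320 = 2.7725 mm/d
Crop demand D = ETc × 31 d = 2.7725 × 31 = 85.948 mm
D − Pe = 85.948 − 20.5 = 65.448 mm

65 mm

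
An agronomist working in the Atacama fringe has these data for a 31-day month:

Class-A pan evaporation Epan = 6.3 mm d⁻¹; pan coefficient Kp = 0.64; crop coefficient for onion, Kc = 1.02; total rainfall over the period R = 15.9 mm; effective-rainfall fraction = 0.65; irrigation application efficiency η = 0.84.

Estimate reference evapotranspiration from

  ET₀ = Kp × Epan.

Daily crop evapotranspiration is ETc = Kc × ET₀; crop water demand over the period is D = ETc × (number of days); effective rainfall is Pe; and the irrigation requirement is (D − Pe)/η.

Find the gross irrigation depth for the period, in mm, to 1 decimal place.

ET₀ = 0.64 × 6.3 = 4.0320 mm/d
ETc = Kc × ET₀ = 1.02 × 4.0320 = 4.1126 mm/d
Crop demand D = ETc × 31 d = 4.1126 × 31 = 127.491 mm
Pe = 0.65 × 15.9 = 10.335 mm
D − Pe = 127.491 − 10.335 = 117.156 mm
Gross irrigation = 117.156 / 0.84 = 139.471 mm

139.5 mm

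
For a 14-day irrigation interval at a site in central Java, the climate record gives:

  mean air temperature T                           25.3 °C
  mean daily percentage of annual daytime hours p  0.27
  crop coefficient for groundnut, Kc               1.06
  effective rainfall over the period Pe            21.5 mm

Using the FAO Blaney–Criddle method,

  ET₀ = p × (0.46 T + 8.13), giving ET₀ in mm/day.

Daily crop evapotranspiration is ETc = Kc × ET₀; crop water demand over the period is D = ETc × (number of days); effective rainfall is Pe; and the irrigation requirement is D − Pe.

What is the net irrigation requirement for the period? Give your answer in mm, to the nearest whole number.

ET₀ = 0.27 × (0.46 × 25.3 + 8.13) = 0.27 × 19.768 = 5.3374 mm/d
ETc = Kc × ET₀ = 1.06 × 5.3374 = 5.6576 mm/d
Crop demand D = ETc × 14 d = 5.6576 × 14 = 79.206 mm
D − Pe = 79.206 − 21.5 = 57.706 mm

58 mm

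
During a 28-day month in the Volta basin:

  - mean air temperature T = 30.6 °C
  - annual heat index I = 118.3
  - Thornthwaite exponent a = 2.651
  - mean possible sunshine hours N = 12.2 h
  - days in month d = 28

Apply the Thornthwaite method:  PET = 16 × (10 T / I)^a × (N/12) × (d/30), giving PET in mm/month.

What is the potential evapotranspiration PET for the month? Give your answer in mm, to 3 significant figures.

189 mm

10T/I = 10 × 30.6 / 118.3 = 2.5866
(10T/I)^a = 2.5866^2.651 = 12.4207
Uncorrected PET = 16 × 12.4207 = 198.731 mm
Correction = (N/12)(d/30) = (12.2/12)(28/30) = 0.9489
PET = 198.731 × 0.9489 = 188.576 mm/month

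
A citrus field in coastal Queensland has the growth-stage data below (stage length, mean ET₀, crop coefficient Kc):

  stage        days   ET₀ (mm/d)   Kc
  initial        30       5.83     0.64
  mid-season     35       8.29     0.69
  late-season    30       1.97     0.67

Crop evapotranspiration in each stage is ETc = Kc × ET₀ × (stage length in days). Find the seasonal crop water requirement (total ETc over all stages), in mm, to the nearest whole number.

352 mm

initial: 0.64 × 5.83 × 30 = 111.94 mm
mid-season: 0.69 × 8.29 × 35 = 200.20 mm
late-season: 0.67 × 1.97 × 30 = 39.60 mm
Seasonal total = 351.74 mm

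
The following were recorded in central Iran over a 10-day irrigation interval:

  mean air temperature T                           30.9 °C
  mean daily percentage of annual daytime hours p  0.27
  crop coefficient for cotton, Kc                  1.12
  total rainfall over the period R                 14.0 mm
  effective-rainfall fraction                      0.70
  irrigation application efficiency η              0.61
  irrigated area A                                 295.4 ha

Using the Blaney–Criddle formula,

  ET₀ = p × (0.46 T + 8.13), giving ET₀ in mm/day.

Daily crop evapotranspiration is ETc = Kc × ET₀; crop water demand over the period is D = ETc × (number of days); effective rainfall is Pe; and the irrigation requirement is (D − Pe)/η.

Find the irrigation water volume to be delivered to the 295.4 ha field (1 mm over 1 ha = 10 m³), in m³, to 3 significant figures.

280000 m³

ET₀ = 0.27 × (0.46 × 30.9 + 8.13) = 0.27 × 22.344 = 6.0329 mm/d
ETc = Kc × ET₀ = 1.12 × 6.0329 = 6.7568 mm/d
Crop demand D = ETc × 10 d = 6.7568 × 10 = 67.568 mm
Pe = 0.70 × 14.0 = 9.800 mm
D − Pe = 67.568 − 9.800 = 57.768 mm
Gross irrigation = 57.768 / 0.61 = 94.702 mm
Volume = 94.702 mm × 295.4 ha × 10 = 279749.7 m³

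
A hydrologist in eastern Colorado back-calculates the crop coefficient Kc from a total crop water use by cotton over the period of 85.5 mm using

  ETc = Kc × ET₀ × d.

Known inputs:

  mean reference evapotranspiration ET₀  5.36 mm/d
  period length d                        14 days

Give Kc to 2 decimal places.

ETc = Kc × ET₀ × d  ⇒  Kc = ETc / (ET₀ × d)
Kc = 85.5 / (5.36 × 14) = 85.5 / 75.04 = 1.1394

1.14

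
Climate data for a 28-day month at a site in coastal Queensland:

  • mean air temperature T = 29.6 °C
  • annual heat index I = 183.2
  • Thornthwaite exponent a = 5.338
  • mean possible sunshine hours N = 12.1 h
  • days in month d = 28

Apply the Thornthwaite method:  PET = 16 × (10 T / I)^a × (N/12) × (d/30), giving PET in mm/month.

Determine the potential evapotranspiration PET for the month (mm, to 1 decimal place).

10T/I = 10 × 29.6 / 183.2 = 1.6157
(10T/I)^a = 1.6157^5.338 = 12.9488
Uncorrected PET = 16 × 12.9488 = 207.181 mm
Correction = (N/12)(d/30) = (12.1/12)(28/30) = 0.9411
PET = 207.181 × 0.9411 = 194.978 mm/month

195.0 mm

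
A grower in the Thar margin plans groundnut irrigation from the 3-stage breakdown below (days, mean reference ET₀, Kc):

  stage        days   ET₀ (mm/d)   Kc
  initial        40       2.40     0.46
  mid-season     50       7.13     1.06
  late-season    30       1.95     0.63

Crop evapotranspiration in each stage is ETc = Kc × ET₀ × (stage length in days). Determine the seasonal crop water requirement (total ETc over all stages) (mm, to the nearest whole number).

459 mm

initial: 0.46 × 2.40 × 40 = 44.16 mm
mid-season: 1.06 × 7.13 × 50 = 377.89 mm
late-season: 0.63 × 1.95 × 30 = 36.86 mm
Seasonal total = 458.91 mm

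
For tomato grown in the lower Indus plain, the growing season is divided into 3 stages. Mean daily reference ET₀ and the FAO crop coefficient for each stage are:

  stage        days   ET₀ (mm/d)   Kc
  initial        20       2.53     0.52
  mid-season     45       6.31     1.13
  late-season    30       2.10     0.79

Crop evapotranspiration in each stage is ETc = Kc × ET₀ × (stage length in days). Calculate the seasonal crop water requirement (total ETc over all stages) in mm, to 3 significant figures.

397 mm

initial: 0.52 × 2.53 × 20 = 26.31 mm
mid-season: 1.13 × 6.31 × 45 = 320.86 mm
late-season: 0.79 × 2.10 × 30 = 49.77 mm
Seasonal total = 396.94 mm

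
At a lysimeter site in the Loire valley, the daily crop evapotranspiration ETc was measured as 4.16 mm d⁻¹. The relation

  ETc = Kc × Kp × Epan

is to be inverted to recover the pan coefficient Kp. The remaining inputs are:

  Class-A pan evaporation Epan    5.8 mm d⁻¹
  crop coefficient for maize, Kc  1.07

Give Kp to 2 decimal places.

ETc = Kc × Kp × Epan  ⇒  Kp = ETc / (Kc × Epan)
Kp = 4.16 / (1.07 × 5.8) = 4.16 / 6.206 = 0.6703

0.67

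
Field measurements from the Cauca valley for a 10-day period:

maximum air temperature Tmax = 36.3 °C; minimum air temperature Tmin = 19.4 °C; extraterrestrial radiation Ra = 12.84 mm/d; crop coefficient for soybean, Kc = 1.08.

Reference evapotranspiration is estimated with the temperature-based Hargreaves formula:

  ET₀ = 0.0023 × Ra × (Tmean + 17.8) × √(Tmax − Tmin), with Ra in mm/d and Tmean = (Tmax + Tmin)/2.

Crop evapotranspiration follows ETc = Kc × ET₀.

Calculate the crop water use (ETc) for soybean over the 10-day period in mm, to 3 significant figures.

59.9 mm

Tmean = (36.3 + 19.4)/2 = 27.85 °C
ET₀ = 0.0023 × 12.84 × (27.85 + 17.8) × √16.9 = 0.0023 × 12.84 × 45.65 × 4.1110 = 5.5422 mm/d
ETc = Kc × ET₀ = 1.08 × 5.5422 = 5.9856 mm/d
Over 10 days: 5.9856 × 10 = 59.856 mm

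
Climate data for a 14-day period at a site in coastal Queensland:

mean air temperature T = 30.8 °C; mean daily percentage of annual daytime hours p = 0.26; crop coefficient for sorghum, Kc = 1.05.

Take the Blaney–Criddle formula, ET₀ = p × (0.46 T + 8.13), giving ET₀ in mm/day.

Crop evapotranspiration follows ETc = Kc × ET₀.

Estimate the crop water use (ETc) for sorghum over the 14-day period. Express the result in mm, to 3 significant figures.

ET₀ = 0.26 × (0.46 × 30.8 + 8.13) = 0.26 × 22.298 = 5.7975 mm/d
ETc = Kc × ET₀ = 1.05 × 5.7975 = 6.0874 mm/d
Over 14 days: 6.0874 × 14 = 85.224 mm

85.2 mm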